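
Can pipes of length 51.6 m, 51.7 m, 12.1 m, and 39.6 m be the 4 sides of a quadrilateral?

Yes

A quadrilateral exists iff every side is shorter than the sum of the others — equivalently, the longest side is less than the sum of the rest.
Longest side 51.7 < 103.3 (sum of the remaining 3), so yes.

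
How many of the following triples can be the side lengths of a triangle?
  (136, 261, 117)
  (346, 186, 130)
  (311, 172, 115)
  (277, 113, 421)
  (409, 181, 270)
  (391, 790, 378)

1

(117,136,261): 117+136 ≤ 261 → not valid
(130,186,346): 130+186 ≤ 346 → not valid
(115,172,311): 115+172 ≤ 311 → not valid
(113,277,421): 113+277 ≤ 421 → not valid
(181,270,409): 181+270 > 409 → valid
(378,391,790): 378+391 ≤ 790 → not valid
1 of the 6 triples forms a triangle.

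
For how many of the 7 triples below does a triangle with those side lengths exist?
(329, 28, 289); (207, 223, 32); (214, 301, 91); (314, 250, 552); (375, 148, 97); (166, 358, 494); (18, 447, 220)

(28,289,329): 28+289 ≤ 329 → not valid
(32,207,223): 32+207 > 223 → valid
(91,214,301): 91+214 > 301 → valid
(250,314,552): 250+314 > 552 → valid
(97,148,375): 97+148 ≤ 375 → not valid
(166,358,494): 166+358 > 494 → valid
(18,220,447): 18+220 ≤ 447 → not valid
4 of the 7 triples form a triangle.

4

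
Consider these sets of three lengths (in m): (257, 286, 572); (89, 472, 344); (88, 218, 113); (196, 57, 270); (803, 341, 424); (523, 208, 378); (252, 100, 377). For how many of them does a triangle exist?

(257,286,572): 257+286 ≤ 572 → not valid
(89,344,472): 89+344 ≤ 472 → not valid
(88,113,218): 88+113 ≤ 218 → not valid
(57,196,270): 57+196 ≤ 270 → not valid
(341,424,803): 341+424 ≤ 803 → not valid
(208,378,523): 208+378 > 523 → valid
(100,252,377): 100+252 ≤ 377 → not valid
1 of the 7 triples forms a triangle.

1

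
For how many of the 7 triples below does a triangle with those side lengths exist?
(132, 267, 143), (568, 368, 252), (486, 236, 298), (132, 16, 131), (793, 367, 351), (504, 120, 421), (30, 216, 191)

(132,143,267): 132+143 > 267 → valid
(252,368,568): 252+368 > 568 → valid
(236,298,486): 236+298 > 486 → valid
(16,131,132): 16+131 > 132 → valid
(351,367,793): 351+367 ≤ 793 → not valid
(120,421,504): 120+421 > 504 → valid
(30,191,216): 30+191 > 216 → valid
6 of the 7 triples form a triangle.

6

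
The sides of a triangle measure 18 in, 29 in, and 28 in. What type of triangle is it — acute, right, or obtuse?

Compare the square of the longest side to the sum of squares of the other two: 18² + 28² = 1108 > 841 = 29².

acute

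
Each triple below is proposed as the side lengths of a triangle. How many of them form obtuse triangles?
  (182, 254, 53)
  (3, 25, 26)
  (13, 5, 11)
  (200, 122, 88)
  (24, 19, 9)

4

(182,254,53): 53+182 ≤ 254, not a triangle
(3,25,26): 3²+25² = 634 < 676 = 26² → obtuse
(13,5,11): 5²+11² = 146 < 169 = 13² → obtuse
(200,122,88): 88²+122² = 22628 < 40000 = 200² → obtuse
(24,19,9): 9²+19² = 442 < 576 = 24² → obtuse
4 of the 5 are obtuse.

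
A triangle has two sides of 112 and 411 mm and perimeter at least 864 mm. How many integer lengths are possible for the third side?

182

Triangle inequality: 299 < x < 523. Perimeter ≥ 864 gives x ≥ 864 − 112 − 411 = 341.
So 341 ≤ x < 523; integers 341 through 522: 182 values.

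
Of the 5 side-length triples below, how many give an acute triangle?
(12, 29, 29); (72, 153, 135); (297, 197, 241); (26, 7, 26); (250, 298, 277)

(12,29,29): 12²+29² = 985 > 841 = 29² → acute
(72,153,135): 72²+135² = 23409 = 153² → right
(297,197,241): 197²+241² = 96890 > 88209 = 297² → acute
(26,7,26): 7²+26² = 725 > 676 = 26² → acute
(250,298,277): 250²+277² = 139229 > 88804 = 298² → acute
4 of the 5 are acute.

4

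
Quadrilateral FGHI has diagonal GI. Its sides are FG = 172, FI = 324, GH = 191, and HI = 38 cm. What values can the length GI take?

153 < GI < 229

From triangle FGI: |172 − 324| < GI < 172 + 324, i.e. 152 < GI < 496.
From triangle HGI: 153 < GI < 229.
Both must hold, so GI lies in the intersection.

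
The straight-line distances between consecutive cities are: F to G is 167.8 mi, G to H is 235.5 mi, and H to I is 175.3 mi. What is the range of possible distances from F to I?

0 ≤ FI ≤ 578.6 mi

The maximum is all hops collinear in one direction: 167.8 + 235.5 + 175.3 = 578.6.
The longest hop is 235.5; the others sum to 343.1. Since 235.5 ≤ 343.1, the path can fold back on itself completely, so the minimum distance is 0.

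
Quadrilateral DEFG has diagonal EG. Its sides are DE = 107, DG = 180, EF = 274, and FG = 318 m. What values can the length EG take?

73 < EG < 287

From triangle DEG: |107 − 180| < EG < 107 + 180, i.e. 73 < EG < 287.
From triangle FEG: 44 < EG < 592.
Both must hold, so EG lies in the intersection.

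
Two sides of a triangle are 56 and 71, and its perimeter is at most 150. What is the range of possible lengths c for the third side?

Triangle inequality alone gives 15 < c < 127.
The perimeter condition gives c ≤ 150 − 56 − 71 = 23.
Intersecting the two: 15 < c ≤ 23.

15 < c ≤ 23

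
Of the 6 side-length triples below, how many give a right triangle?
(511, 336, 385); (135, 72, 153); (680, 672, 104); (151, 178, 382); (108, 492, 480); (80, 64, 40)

4

(511,336,385): 336²+385² = 261121 = 511² → right
(135,72,153): 72²+135² = 23409 = 153² → right
(680,672,104): 104²+672² = 462400 = 680² → right
(151,178,382): 151+178 ≤ 382, not a triangle
(108,492,480): 108²+480² = 242064 = 492² → right
(80,64,40): 40²+64² = 5696 < 6400 = 80² → obtuse
4 of the 6 are right.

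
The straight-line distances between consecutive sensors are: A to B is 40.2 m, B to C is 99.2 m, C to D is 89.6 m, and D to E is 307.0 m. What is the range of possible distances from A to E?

The maximum is all hops collinear in one direction: 40.2 + 99.2 + 89.6 + 307.0 = 536.0.
The longest hop is 307.0; the others sum to 229.0. Folding the others back against it leaves at least 307.0 − 229.0 = 78.0.

78.0 ≤ AE ≤ 536.0 m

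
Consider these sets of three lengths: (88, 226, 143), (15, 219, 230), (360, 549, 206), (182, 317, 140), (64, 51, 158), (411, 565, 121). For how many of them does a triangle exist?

4

(88,143,226): 88+143 > 226 → valid
(15,219,230): 15+219 > 230 → valid
(206,360,549): 206+360 > 549 → valid
(140,182,317): 140+182 > 317 → valid
(51,64,158): 51+64 ≤ 158 → not valid
(121,411,565): 121+411 ≤ 565 → not valid
4 of the 6 triples form a triangle.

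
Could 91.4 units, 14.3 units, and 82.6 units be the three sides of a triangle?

Yes

The longest side is 91.4, and the other two sum to 96.9.
Since 96.9 > 91.4, the triangle inequality holds.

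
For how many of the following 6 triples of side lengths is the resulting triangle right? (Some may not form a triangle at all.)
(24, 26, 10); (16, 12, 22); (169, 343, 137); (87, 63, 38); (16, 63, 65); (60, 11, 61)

(24,26,10): 10²+24² = 676 = 26² → right
(16,12,22): 12²+16² = 400 < 484 = 22² → obtuse
(169,343,137): 137+169 ≤ 343, not a triangle
(87,63,38): 38²+63² = 5413 < 7569 = 87² → obtuse
(16,63,65): 16²+63² = 4225 = 65² → right
(60,11,61): 11²+60² = 3721 = 61² → right
3 of the 6 are right.

3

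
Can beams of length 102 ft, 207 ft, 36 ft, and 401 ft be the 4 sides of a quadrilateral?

No

For a quadrilateral, each side must be shorter than the sum of the others.
Here the longest side is 401, but the remaining 3 sides sum to only 345.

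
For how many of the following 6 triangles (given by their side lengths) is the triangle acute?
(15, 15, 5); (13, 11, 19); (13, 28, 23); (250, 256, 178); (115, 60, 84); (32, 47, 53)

3

(15,15,5): 5²+15² = 250 > 225 = 15² → acute
(13,11,19): 11²+13² = 290 < 361 = 19² → obtuse
(13,28,23): 13²+23² = 698 < 784 = 28² → obtuse
(250,256,178): 178²+250² = 94184 > 65536 = 256² → acute
(115,60,84): 60²+84² = 10656 < 13225 = 115² → obtuse
(32,47,53): 32²+47² = 3233 > 2809 = 53² → acute
3 of the 6 are acute.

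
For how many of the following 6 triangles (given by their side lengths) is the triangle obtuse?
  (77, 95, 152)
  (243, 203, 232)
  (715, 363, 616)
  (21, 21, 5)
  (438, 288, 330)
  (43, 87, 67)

(77,95,152): 77²+95² = 14954 < 23104 = 152² → obtuse
(243,203,232): 203²+232² = 95033 > 59049 = 243² → acute
(715,363,616): 363²+616² = 511225 = 715² → right
(21,21,5): 5²+21² = 466 > 441 = 21² → acute
(438,288,330): 288²+330² = 191844 = 438² → right
(43,87,67): 43²+67² = 6338 < 7569 = 87² → obtuse
2 of the 6 are obtuse.

2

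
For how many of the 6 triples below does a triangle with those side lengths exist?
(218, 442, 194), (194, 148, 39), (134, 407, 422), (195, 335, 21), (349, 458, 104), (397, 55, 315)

(194,218,442): 194+218 ≤ 442 → not valid
(39,148,194): 39+148 ≤ 194 → not valid
(134,407,422): 134+407 > 422 → valid
(21,195,335): 21+195 ≤ 335 → not valid
(104,349,458): 104+349 ≤ 458 → not valid
(55,315,397): 55+315 ≤ 397 → not valid
1 of the 6 triples forms a triangle.

1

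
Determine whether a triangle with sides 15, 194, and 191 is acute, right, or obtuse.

Compare the square of the longest side to the sum of squares of the other two: 15² + 191² = 36706 < 37636 = 194².

obtuse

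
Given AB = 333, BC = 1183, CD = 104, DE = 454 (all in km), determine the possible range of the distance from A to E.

The maximum is all hops collinear in one direction: 333 + 1183 + 104 + 454 = 2074.
The longest hop is 1183; the others sum to 891. Folding the others back against it leaves at least 1183 − 891 = 292.

292 ≤ AE ≤ 2074 km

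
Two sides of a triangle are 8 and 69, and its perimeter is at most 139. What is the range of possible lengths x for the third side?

61 < x ≤ 62

Triangle inequality alone gives 61 < x < 77.
The perimeter condition gives x ≤ 139 − 8 − 69 = 62.
Intersecting the two: 61 < x ≤ 62.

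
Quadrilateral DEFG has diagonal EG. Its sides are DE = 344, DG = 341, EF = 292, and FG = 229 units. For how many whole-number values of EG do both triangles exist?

457

From triangle DEG: 3 < EG < 685.
From triangle FEG: 63 < EG < 521.
Intersection: 63 < EG < 521, so integers 64 through 520: 457 values.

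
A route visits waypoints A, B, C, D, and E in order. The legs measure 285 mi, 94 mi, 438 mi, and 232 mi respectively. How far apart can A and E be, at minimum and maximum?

The maximum is all hops collinear in one direction: 285 + 94 + 438 + 232 = 1049.
The longest hop is 438; the others sum to 611. Since 438 ≤ 611, the path can fold back on itself completely, so the minimum distance is 0.

0 ≤ AE ≤ 1049 mi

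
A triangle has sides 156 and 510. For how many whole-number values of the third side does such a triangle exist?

311

The third side lies in the open interval (354, 666).
Integers from 355 to 665 inclusive: 665 − 355 + 1 = 311.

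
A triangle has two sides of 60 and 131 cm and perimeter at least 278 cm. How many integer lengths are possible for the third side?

104

Triangle inequality: 71 < x < 191. Perimeter ≥ 278 gives x ≥ 278 − 60 − 131 = 87.
So 87 ≤ x < 191; integers 87 through 190: 104 values.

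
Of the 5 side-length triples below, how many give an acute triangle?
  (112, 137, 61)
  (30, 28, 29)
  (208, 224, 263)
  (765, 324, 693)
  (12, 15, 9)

2

(112,137,61): 61²+112² = 16265 < 18769 = 137² → obtuse
(30,28,29): 28²+29² = 1625 > 900 = 30² → acute
(208,224,263): 208²+224² = 93440 > 69169 = 263² → acute
(765,324,693): 324²+693² = 585225 = 765² → right
(12,15,9): 9²+12² = 225 = 15² → right
2 of the 5 are acute.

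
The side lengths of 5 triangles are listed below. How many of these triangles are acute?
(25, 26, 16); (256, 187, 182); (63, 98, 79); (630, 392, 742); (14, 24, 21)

4

(25,26,16): 16²+25² = 881 > 676 = 26² → acute
(256,187,182): 182²+187² = 68093 > 65536 = 256² → acute
(63,98,79): 63²+79² = 10210 > 9604 = 98² → acute
(630,392,742): 392²+630² = 550564 = 742² → right
(14,24,21): 14²+21² = 637 > 576 = 24² → acute
4 of the 5 are acute.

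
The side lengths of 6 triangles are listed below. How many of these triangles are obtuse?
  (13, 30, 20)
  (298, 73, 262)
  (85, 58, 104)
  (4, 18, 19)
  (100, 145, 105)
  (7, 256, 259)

(13,30,20): 13²+20² = 569 < 900 = 30² → obtuse
(298,73,262): 73²+262² = 73973 < 88804 = 298² → obtuse
(85,58,104): 58²+85² = 10589 < 10816 = 104² → obtuse
(4,18,19): 4²+18² = 340 < 361 = 19² → obtuse
(100,145,105): 100²+105² = 21025 = 145² → right
(7,256,259): 7²+256² = 65585 < 67081 = 259² → obtuse
5 of the 6 are obtuse.

5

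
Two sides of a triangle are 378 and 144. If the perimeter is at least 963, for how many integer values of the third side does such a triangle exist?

Triangle inequality: 234 < x < 522. Perimeter ≥ 963 gives x ≥ 963 − 378 − 144 = 441.
So 441 ≤ x < 522; integers 441 through 521: 81 values.

81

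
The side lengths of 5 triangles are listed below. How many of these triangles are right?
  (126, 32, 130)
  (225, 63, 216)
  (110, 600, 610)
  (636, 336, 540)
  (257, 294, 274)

(126,32,130): 32²+126² = 16900 = 130² → right
(225,63,216): 63²+216² = 50625 = 225² → right
(110,600,610): 110²+600² = 372100 = 610² → right
(636,336,540): 336²+540² = 404496 = 636² → right
(257,294,274): 257²+274² = 141125 > 86436 = 294² → acute
4 of the 5 are right.

4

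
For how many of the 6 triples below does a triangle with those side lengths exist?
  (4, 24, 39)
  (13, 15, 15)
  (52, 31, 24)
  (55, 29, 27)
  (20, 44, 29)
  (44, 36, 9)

5

(4,24,39): 4+24 ≤ 39 → not valid
(13,15,15): 13+15 > 15 → valid
(24,31,52): 24+31 > 52 → valid
(27,29,55): 27+29 > 55 → valid
(20,29,44): 20+29 > 44 → valid
(9,36,44): 9+36 > 44 → valid
5 of the 6 triples form a triangle.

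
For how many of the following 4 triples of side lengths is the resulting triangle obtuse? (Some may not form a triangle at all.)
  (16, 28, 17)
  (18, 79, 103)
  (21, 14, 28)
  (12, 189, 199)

(16,28,17): 16²+17² = 545 < 784 = 28² → obtuse
(18,79,103): 18+79 ≤ 103, not a triangle
(21,14,28): 14²+21² = 637 < 784 = 28² → obtuse
(12,189,199): 12²+189² = 35865 < 39601 = 199² → obtuse
3 of the 4 are obtuse.

3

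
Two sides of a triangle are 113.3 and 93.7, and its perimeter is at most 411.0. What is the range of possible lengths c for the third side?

Triangle inequality alone gives 19.6 < c < 207.0.
The perimeter condition gives c ≤ 411.0 − 113.3 − 93.7 = 204.0.
Intersecting the two: 19.6 < c ≤ 204.0.

19.6 < c ≤ 204.0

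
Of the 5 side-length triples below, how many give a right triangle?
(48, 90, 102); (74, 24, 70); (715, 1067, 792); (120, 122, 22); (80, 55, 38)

(48,90,102): 48²+90² = 10404 = 102² → right
(74,24,70): 24²+70² = 5476 = 74² → right
(715,1067,792): 715²+792² = 1138489 = 1067² → right
(120,122,22): 22²+120² = 14884 = 122² → right
(80,55,38): 38²+55² = 4469 < 6400 = 80² → obtuse
4 of the 5 are right.

4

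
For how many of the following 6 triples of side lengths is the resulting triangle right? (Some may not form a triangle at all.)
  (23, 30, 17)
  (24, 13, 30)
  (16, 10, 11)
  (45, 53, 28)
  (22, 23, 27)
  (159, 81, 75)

1

(23,30,17): 17²+23² = 818 < 900 = 30² → obtuse
(24,13,30): 13²+24² = 745 < 900 = 30² → obtuse
(16,10,11): 10²+11² = 221 < 256 = 16² → obtuse
(45,53,28): 28²+45² = 2809 = 53² → right
(22,23,27): 22²+23² = 1013 > 729 = 27² → acute
(159,81,75): 75+81 ≤ 159, not a triangle
1 of the 6 is right.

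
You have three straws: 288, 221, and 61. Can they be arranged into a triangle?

No

The longest side is 288, but the other two sum to only 282.
282 < 288, so the triangle inequality fails.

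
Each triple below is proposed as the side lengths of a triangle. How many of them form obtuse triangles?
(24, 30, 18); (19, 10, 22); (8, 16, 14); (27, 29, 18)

1

(24,30,18): 18²+24² = 900 = 30² → right
(19,10,22): 10²+19² = 461 < 484 = 22² → obtuse
(8,16,14): 8²+14² = 260 > 256 = 16² → acute
(27,29,18): 18²+27² = 1053 > 841 = 29² → acute
1 of the 4 is obtuse.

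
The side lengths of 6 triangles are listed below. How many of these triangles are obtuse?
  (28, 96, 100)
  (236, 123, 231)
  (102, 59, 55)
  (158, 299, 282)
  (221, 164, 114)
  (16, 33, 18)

(28,96,100): 28²+96² = 10000 = 100² → right
(236,123,231): 123²+231² = 68490 > 55696 = 236² → acute
(102,59,55): 55²+59² = 6506 < 10404 = 102² → obtuse
(158,299,282): 158²+282² = 104488 > 89401 = 299² → acute
(221,164,114): 114²+164² = 39892 < 48841 = 221² → obtuse
(16,33,18): 16²+18² = 580 < 1089 = 33² → obtuse
3 of the 6 are obtuse.

3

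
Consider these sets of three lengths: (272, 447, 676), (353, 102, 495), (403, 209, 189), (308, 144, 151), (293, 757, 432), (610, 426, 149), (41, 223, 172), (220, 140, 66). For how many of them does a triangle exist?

(272,447,676): 272+447 > 676 → valid
(102,353,495): 102+353 ≤ 495 → not valid
(189,209,403): 189+209 ≤ 403 → not valid
(144,151,308): 144+151 ≤ 308 → not valid
(293,432,757): 293+432 ≤ 757 → not valid
(149,426,610): 149+426 ≤ 610 → not valid
(41,172,223): 41+172 ≤ 223 → not valid
(66,140,220): 66+140 ≤ 220 → not valid
1 of the 8 triples forms a triangle.

1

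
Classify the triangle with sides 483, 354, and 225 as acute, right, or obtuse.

obtuse

Compare the square of the longest side to the sum of squares of the other two: 225² + 354² = 175941 < 233289 = 483².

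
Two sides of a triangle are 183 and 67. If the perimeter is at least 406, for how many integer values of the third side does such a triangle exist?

94

Triangle inequality: 116 < x < 250. Perimeter ≥ 406 gives x ≥ 406 − 183 − 67 = 156.
So 156 ≤ x < 250; integers 156 through 249: 94 values.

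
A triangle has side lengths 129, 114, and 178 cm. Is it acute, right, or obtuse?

Compare the square of the longest side to the sum of squares of the other two: 114² + 129² = 29637 < 31684 = 178².

obtuse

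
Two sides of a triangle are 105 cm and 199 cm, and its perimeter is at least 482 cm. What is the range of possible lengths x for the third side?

Triangle inequality alone gives 94 < x < 304.
The perimeter condition gives x ≥ 482 − 105 − 199 = 178.
Intersecting the two: 178 ≤ x < 304.

178 ≤ x < 304 cm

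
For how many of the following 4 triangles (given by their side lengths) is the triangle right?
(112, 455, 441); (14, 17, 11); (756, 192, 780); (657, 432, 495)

(112,455,441): 112²+441² = 207025 = 455² → right
(14,17,11): 11²+14² = 317 > 289 = 17² → acute
(756,192,780): 192²+756² = 608400 = 780² → right
(657,432,495): 432²+495² = 431649 = 657² → right
3 of the 4 are right.

3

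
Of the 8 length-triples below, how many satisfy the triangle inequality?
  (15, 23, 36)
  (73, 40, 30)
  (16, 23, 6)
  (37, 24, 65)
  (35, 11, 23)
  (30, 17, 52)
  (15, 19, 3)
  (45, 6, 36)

1

(15,23,36): 15+23 > 36 → valid
(30,40,73): 30+40 ≤ 73 → not valid
(6,16,23): 6+16 ≤ 23 → not valid
(24,37,65): 24+37 ≤ 65 → not valid
(11,23,35): 11+23 ≤ 35 → not valid
(17,30,52): 17+30 ≤ 52 → not valid
(3,15,19): 3+15 ≤ 19 → not valid
(6,36,45): 6+36 ≤ 45 → not valid
1 of the 8 triples forms a triangle.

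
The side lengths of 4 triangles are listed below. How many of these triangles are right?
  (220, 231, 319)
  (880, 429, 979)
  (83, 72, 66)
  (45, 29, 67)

2

(220,231,319): 220²+231² = 101761 = 319² → right
(880,429,979): 429²+880² = 958441 = 979² → right
(83,72,66): 66²+72² = 9540 > 6889 = 83² → acute
(45,29,67): 29²+45² = 2866 < 4489 = 67² → obtuse
2 of the 4 are right.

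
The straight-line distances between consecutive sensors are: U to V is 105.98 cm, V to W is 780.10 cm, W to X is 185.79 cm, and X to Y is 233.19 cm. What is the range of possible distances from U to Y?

The maximum is all hops collinear in one direction: 105.98 + 780.10 + 185.79 + 233.19 = 1305.06.
The longest hop is 780.10; the others sum to 524.96. Folding the others back against it leaves at least 780.10 − 524.96 = 255.14.

255.14 ≤ UY ≤ 1305.06 cm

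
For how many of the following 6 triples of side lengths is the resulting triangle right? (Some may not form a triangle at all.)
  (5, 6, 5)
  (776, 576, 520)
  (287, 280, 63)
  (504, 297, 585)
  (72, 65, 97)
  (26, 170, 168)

5

(5,6,5): 5²+5² = 50 > 36 = 6² → acute
(776,576,520): 520²+576² = 602176 = 776² → right
(287,280,63): 63²+280² = 82369 = 287² → right
(504,297,585): 297²+504² = 342225 = 585² → right
(72,65,97): 65²+72² = 9409 = 97² → right
(26,170,168): 26²+168² = 28900 = 170² → right
5 of the 6 are right.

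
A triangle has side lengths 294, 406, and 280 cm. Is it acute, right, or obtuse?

right

Compare the square of the longest side to the sum of squares of the other two: 280² + 294² = 164836 = 406².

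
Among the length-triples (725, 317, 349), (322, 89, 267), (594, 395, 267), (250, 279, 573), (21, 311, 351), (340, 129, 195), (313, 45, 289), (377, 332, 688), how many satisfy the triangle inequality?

(317,349,725): 317+349 ≤ 725 → not valid
(89,267,322): 89+267 > 322 → valid
(267,395,594): 267+395 > 594 → valid
(250,279,573): 250+279 ≤ 573 → not valid
(21,311,351): 21+311 ≤ 351 → not valid
(129,195,340): 129+195 ≤ 340 → not valid
(45,289,313): 45+289 > 313 → valid
(332,377,688): 332+377 > 688 → valid
4 of the 8 triples form a triangle.

4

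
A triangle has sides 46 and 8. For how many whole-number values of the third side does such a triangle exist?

15

The third side lies in the open interval (38, 54).
Integers from 39 to 53 inclusive: 53 − 39 + 1 = 15.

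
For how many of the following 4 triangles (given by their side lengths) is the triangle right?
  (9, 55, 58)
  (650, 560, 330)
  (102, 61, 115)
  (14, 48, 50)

(9,55,58): 9²+55² = 3106 < 3364 = 58² → obtuse
(650,560,330): 330²+560² = 422500 = 650² → right
(102,61,115): 61²+102² = 14125 > 13225 = 115² → acute
(14,48,50): 14²+48² = 2500 = 50² → right
2 of the 4 are right.

2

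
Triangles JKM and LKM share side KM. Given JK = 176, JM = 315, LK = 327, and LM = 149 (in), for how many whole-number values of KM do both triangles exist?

297

From triangle JKM: 139 < KM < 491.
From triangle LKM: 178 < KM < 476.
Intersection: 178 < KM < 476, so integers 179 through 475: 297 values.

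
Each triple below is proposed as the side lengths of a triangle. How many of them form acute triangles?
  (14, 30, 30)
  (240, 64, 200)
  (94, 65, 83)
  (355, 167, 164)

2

(14,30,30): 14²+30² = 1096 > 900 = 30² → acute
(240,64,200): 64²+200² = 44096 < 57600 = 240² → obtuse
(94,65,83): 65²+83² = 11114 > 8836 = 94² → acute
(355,167,164): 164+167 ≤ 355, not a triangle
2 of the 4 are acute.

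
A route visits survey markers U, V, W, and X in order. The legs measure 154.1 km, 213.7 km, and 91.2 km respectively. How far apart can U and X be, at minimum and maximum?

0 ≤ UX ≤ 459.0 km

The maximum is all hops collinear in one direction: 154.1 + 213.7 + 91.2 = 459.0.
The longest hop is 213.7; the others sum to 245.3. Since 213.7 ≤ 245.3, the path can fold back on itself completely, so the minimum distance is 0.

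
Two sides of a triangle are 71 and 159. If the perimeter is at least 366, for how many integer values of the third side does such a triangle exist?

94

Triangle inequality: 88 < x < 230. Perimeter ≥ 366 gives x ≥ 366 − 71 − 159 = 136.
So 136 ≤ x < 230; integers 136 through 229: 94 values.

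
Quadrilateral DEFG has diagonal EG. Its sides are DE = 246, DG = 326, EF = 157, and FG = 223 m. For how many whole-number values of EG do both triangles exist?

299

From triangle DEG: 80 < EG < 572.
From triangle FEG: 66 < EG < 380.
Intersection: 80 < EG < 380, so integers 81 through 379: 299 values.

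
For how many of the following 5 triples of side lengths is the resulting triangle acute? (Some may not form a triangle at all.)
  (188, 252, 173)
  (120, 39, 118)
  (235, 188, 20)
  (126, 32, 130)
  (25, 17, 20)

(188,252,173): 173²+188² = 65273 > 63504 = 252² → acute
(120,39,118): 39²+118² = 15445 > 14400 = 120² → acute
(235,188,20): 20+188 ≤ 235, not a triangle
(126,32,130): 32²+126² = 16900 = 130² → right
(25,17,20): 17²+20² = 689 > 625 = 25² → acute
3 of the 5 are acute.

3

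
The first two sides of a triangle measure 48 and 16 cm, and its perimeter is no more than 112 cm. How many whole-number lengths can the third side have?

Triangle inequality: 32 < x < 64. Perimeter ≤ 112 gives x ≤ 112 − 48 − 16 = 48.
So 32 < x ≤ 48; integers 33 through 48: 16 values.

16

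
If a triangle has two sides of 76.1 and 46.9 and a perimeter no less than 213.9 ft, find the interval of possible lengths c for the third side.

Triangle inequality alone gives 29.2 < c < 123.0.
The perimeter condition gives c ≥ 213.9 − 76.1 − 46.9 = 90.9.
Intersecting the two: 90.9 ≤ c < 123.0.

90.9 ≤ c < 123.0 ft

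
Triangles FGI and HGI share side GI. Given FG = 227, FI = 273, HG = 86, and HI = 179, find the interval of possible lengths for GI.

93 < GI < 265

From triangle FGI: |227 − 273| < GI < 227 + 273, i.e. 46 < GI < 500.
From triangle HGI: 93 < GI < 265.
Both must hold, so GI lies in the intersection.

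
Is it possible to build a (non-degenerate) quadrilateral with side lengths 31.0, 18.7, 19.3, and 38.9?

Yes

A quadrilateral exists iff every side is shorter than the sum of the others — equivalently, the longest side is less than the sum of the rest.
Longest side 38.9 < 69.0 (sum of the remaining 3), so yes.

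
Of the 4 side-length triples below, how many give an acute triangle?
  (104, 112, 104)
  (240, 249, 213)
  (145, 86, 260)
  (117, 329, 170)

(104,112,104): 104²+104² = 21632 > 12544 = 112² → acute
(240,249,213): 213²+240² = 102969 > 62001 = 249² → acute
(145,86,260): 86+145 ≤ 260, not a triangle
(117,329,170): 117+170 ≤ 329, not a triangle
2 of the 4 are acute.

2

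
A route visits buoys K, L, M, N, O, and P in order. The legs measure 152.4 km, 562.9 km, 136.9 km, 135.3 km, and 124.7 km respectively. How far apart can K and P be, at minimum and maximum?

The maximum is all hops collinear in one direction: 152.4 + 562.9 + 136.9 + 135.3 + 124.7 = 1112.2.
The longest hop is 562.9; the others sum to 549.3. Folding the others back against it leaves at least 562.9 − 549.3 = 13.6.

13.6 ≤ KP ≤ 1112.2 km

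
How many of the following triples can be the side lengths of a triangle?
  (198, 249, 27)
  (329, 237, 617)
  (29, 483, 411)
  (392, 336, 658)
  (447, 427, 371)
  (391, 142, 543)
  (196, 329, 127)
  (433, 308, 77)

(27,198,249): 27+198 ≤ 249 → not valid
(237,329,617): 237+329 ≤ 617 → not valid
(29,411,483): 29+411 ≤ 483 → not valid
(336,392,658): 336+392 > 658 → valid
(371,427,447): 371+427 > 447 → valid
(142,391,543): 142+391 ≤ 543 → not valid
(127,196,329): 127+196 ≤ 329 → not valid
(77,308,433): 77+308 ≤ 433 → not valid
2 of the 8 triples form a triangle.

2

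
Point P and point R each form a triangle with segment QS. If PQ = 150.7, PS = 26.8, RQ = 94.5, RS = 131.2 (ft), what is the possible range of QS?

From triangle PQS: |150.7 − 26.8| < QS < 150.7 + 26.8, i.e. 123.9 < QS < 177.5.
From triangle RQS: 36.7 < QS < 225.7.
Both must hold, so QS lies in the intersection.

123.9 < QS < 177.5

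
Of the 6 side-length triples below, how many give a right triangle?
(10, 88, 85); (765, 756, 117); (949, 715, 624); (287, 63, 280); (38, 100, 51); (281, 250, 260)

3

(10,88,85): 10²+85² = 7325 < 7744 = 88² → obtuse
(765,756,117): 117²+756² = 585225 = 765² → right
(949,715,624): 624²+715² = 900601 = 949² → right
(287,63,280): 63²+280² = 82369 = 287² → right
(38,100,51): 38+51 ≤ 100, not a triangle
(281,250,260): 250²+260² = 130100 > 78961 = 281² → acute
3 of the 6 are right.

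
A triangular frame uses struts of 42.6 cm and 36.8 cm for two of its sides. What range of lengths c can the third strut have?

By the triangle inequality, c must be less than 42.6 + 36.8 = 79.4 and greater than |42.6 − 36.8| = 5.8.

5.8 < c < 79.4 (cm)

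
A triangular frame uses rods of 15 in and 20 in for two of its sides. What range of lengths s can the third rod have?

By the triangle inequality, s must be less than 15 + 20 = 35 and greater than |15 − 20| = 5.

5 < s < 35 (in)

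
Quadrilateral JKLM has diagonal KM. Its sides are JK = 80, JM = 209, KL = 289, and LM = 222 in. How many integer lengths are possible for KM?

From triangle JKM: 129 < KM < 289.
From triangle LKM: 67 < KM < 511.
Intersection: 129 < KM < 289, so integers 130 through 288: 159 values.

159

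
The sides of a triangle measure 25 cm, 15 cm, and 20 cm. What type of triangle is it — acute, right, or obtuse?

Compare the square of the longest side to the sum of squares of the other two: 15² + 20² = 625 = 25².

right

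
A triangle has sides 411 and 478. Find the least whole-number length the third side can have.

The third side must be strictly greater than |411 − 478| = 67.
The smallest integer above 67 is 68.

68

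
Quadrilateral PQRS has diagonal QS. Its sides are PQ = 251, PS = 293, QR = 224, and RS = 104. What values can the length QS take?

From triangle PQS: |251 − 293| < QS < 251 + 293, i.e. 42 < QS < 544.
From triangle RQS: 120 < QS < 328.
Both must hold, so QS lies in the intersection.

120 < QS < 328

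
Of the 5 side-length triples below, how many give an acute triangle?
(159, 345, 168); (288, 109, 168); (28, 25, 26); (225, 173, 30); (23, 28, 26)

(159,345,168): 159+168 ≤ 345, not a triangle
(288,109,168): 109+168 ≤ 288, not a triangle
(28,25,26): 25²+26² = 1301 > 784 = 28² → acute
(225,173,30): 30+173 ≤ 225, not a triangle
(23,28,26): 23²+26² = 1205 > 784 = 28² → acute
2 of the 5 are acute.

2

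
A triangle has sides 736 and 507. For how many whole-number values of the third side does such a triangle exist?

The third side lies in the open interval (229, 1243).
Integers from 230 to 1242 inclusive: 1242 − 230 + 1 = 1013.

1013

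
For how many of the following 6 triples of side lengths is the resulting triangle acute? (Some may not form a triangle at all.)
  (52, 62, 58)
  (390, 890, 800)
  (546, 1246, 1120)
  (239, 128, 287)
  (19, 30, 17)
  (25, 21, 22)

2

(52,62,58): 52²+58² = 6068 > 3844 = 62² → acute
(390,890,800): 390²+800² = 792100 = 890² → right
(546,1246,1120): 546²+1120² = 1552516 = 1246² → right
(239,128,287): 128²+239² = 73505 < 82369 = 287² → obtuse
(19,30,17): 17²+19² = 650 < 900 = 30² → obtuse
(25,21,22): 21²+22² = 925 > 625 = 25² → acute
2 of the 6 are acute.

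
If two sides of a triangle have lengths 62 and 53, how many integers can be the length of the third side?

105

The third side lies in the open interval (9, 115).
Integers from 10 to 114 inclusive: 114 − 10 + 1 = 105.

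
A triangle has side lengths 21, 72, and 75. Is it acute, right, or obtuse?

Compare the square of the longest side to the sum of squares of the other two: 21² + 72² = 5625 = 75².

right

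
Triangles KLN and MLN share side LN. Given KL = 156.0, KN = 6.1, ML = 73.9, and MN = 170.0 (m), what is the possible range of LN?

149.9 < LN < 162.1

From triangle KLN: |156.0 − 6.1| < LN < 156.0 + 6.1, i.e. 149.9 < LN < 162.1.
From triangle MLN: 96.1 < LN < 243.9.
Both must hold, so LN lies in the intersection.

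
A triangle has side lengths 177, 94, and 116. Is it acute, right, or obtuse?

Compare the square of the longest side to the sum of squares of the other two: 94² + 116² = 22292 < 31329 = 177².

obtuse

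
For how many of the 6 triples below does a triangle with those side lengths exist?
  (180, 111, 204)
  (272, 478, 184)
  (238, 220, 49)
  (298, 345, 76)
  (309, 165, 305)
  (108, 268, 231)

(111,180,204): 111+180 > 204 → valid
(184,272,478): 184+272 ≤ 478 → not valid
(49,220,238): 49+220 > 238 → valid
(76,298,345): 76+298 > 345 → valid
(165,305,309): 165+305 > 309 → valid
(108,231,268): 108+231 > 268 → valid
5 of the 6 triples form a triangle.

5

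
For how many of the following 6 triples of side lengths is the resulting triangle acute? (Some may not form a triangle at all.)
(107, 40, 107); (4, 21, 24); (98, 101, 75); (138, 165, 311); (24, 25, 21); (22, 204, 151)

3

(107,40,107): 40²+107² = 13049 > 11449 = 107² → acute
(4,21,24): 4²+21² = 457 < 576 = 24² → obtuse
(98,101,75): 75²+98² = 15229 > 10201 = 101² → acute
(138,165,311): 138+165 ≤ 311, not a triangle
(24,25,21): 21²+24² = 1017 > 625 = 25² → acute
(22,204,151): 22+151 ≤ 204, not a triangle
3 of the 6 are acute.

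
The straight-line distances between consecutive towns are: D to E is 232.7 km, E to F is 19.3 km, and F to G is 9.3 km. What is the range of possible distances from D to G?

The maximum is all hops collinear in one direction: 232.7 + 19.3 + 9.3 = 261.3.
The longest hop is 232.7; the others sum to 28.6. Folding the others back against it leaves at least 232.7 − 28.6 = 204.1.

204.1 ≤ DG ≤ 261.3 km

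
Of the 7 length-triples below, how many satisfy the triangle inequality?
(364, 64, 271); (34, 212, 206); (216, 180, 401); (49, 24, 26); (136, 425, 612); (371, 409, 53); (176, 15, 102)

3

(64,271,364): 64+271 ≤ 364 → not valid
(34,206,212): 34+206 > 212 → valid
(180,216,401): 180+216 ≤ 401 → not valid
(24,26,49): 24+26 > 49 → valid
(136,425,612): 136+425 ≤ 612 → not valid
(53,371,409): 53+371 > 409 → valid
(15,102,176): 15+102 ≤ 176 → not valid
3 of the 7 triples form a triangle.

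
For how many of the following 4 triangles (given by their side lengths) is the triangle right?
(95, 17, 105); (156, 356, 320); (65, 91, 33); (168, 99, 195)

(95,17,105): 17²+95² = 9314 < 11025 = 105² → obtuse
(156,356,320): 156²+320² = 126736 = 356² → right
(65,91,33): 33²+65² = 5314 < 8281 = 91² → obtuse
(168,99,195): 99²+168² = 38025 = 195² → right
2 of the 4 are right.

2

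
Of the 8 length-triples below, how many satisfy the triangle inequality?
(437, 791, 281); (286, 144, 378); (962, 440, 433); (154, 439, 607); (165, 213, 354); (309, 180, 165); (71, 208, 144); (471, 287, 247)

5

(281,437,791): 281+437 ≤ 791 → not valid
(144,286,378): 144+286 > 378 → valid
(433,440,962): 433+440 ≤ 962 → not valid
(154,439,607): 154+439 ≤ 607 → not valid
(165,213,354): 165+213 > 354 → valid
(165,180,309): 165+180 > 309 → valid
(71,144,208): 71+144 > 208 → valid
(247,287,471): 247+287 > 471 → valid
5 of the 8 triples form a triangle.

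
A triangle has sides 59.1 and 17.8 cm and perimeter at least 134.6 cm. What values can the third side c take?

Triangle inequality alone gives 41.3 < c < 76.9.
The perimeter condition gives c ≥ 134.6 − 59.1 − 17.8 = 57.7.
Intersecting the two: 57.7 ≤ c < 76.9.

57.7 ≤ c < 76.9 cm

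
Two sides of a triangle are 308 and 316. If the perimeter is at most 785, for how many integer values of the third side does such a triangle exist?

153

Triangle inequality: 8 < x < 624. Perimeter ≤ 785 gives x ≤ 785 − 308 − 316 = 161.
So 8 < x ≤ 161; integers 9 through 161: 153 values.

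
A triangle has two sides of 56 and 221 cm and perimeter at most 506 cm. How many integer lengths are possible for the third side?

Triangle inequality: 165 < x < 277. Perimeter ≤ 506 gives x ≤ 506 − 56 − 221 = 229.
So 165 < x ≤ 229; integers 166 through 229: 64 values.

64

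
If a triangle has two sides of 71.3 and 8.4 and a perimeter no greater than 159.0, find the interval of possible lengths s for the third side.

62.9 < s ≤ 79.3

Triangle inequality alone gives 62.9 < s < 79.7.
The perimeter condition gives s ≤ 159.0 − 71.3 − 8.4 = 79.3.
Intersecting the two: 62.9 < s ≤ 79.3.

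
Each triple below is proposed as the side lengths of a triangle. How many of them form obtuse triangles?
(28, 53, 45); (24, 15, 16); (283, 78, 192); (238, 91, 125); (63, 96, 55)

(28,53,45): 28²+45² = 2809 = 53² → right
(24,15,16): 15²+16² = 481 < 576 = 24² → obtuse
(283,78,192): 78+192 ≤ 283, not a triangle
(238,91,125): 91+125 ≤ 238, not a triangle
(63,96,55): 55²+63² = 6994 < 9216 = 96² → obtuse
2 of the 5 are obtuse.

2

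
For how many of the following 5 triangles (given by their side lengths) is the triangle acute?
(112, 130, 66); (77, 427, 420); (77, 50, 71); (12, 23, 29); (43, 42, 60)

(112,130,66): 66²+112² = 16900 = 130² → right
(77,427,420): 77²+420² = 182329 = 427² → right
(77,50,71): 50²+71² = 7541 > 5929 = 77² → acute
(12,23,29): 12²+23² = 673 < 841 = 29² → obtuse
(43,42,60): 42²+43² = 3613 > 3600 = 60² → acute
2 of the 5 are acute.

2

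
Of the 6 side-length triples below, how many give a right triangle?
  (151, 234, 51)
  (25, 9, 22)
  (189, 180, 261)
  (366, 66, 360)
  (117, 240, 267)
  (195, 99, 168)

(151,234,51): 51+151 ≤ 234, not a triangle
(25,9,22): 9²+22² = 565 < 625 = 25² → obtuse
(189,180,261): 180²+189² = 68121 = 261² → right
(366,66,360): 66²+360² = 133956 = 366² → right
(117,240,267): 117²+240² = 71289 = 267² → right
(195,99,168): 99²+168² = 38025 = 195² → right
4 of the 6 are right.

4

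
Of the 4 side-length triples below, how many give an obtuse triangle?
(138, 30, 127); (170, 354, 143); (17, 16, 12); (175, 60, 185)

1

(138,30,127): 30²+127² = 17029 < 19044 = 138² → obtuse
(170,354,143): 143+170 ≤ 354, not a triangle
(17,16,12): 12²+16² = 400 > 289 = 17² → acute
(175,60,185): 60²+175² = 34225 = 185² → right
1 of the 4 is obtuse.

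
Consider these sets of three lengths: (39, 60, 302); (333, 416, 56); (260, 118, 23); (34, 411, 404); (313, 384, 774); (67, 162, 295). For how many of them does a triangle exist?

(39,60,302): 39+60 ≤ 302 → not valid
(56,333,416): 56+333 ≤ 416 → not valid
(23,118,260): 23+118 ≤ 260 → not valid
(34,404,411): 34+404 > 411 → valid
(313,384,774): 313+384 ≤ 774 → not valid
(67,162,295): 67+162 ≤ 295 → not valid
1 of the 6 triples forms a triangle.

1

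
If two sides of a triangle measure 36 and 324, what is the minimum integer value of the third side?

289

The third side must be strictly greater than |36 − 324| = 288.
The smallest integer above 288 is 289.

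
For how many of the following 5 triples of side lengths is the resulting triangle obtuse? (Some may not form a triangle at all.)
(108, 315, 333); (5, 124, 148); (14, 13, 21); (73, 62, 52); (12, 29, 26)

2

(108,315,333): 108²+315² = 110889 = 333² → right
(5,124,148): 5+124 ≤ 148, not a triangle
(14,13,21): 13²+14² = 365 < 441 = 21² → obtuse
(73,62,52): 52²+62² = 6548 > 5329 = 73² → acute
(12,29,26): 12²+26² = 820 < 841 = 29² → obtuse
2 of the 5 are obtuse.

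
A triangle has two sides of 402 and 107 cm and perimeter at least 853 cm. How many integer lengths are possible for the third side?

Triangle inequality: 295 < x < 509. Perimeter ≥ 853 gives x ≥ 853 − 402 − 107 = 344.
So 344 ≤ x < 509; integers 344 through 508: 165 values.

165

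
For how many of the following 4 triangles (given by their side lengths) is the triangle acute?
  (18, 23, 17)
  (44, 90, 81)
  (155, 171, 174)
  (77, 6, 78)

3

(18,23,17): 17²+18² = 613 > 529 = 23² → acute
(44,90,81): 44²+81² = 8497 > 8100 = 90² → acute
(155,171,174): 155²+171² = 53266 > 30276 = 174² → acute
(77,6,78): 6²+77² = 5965 < 6084 = 78² → obtuse
3 of the 4 are acute.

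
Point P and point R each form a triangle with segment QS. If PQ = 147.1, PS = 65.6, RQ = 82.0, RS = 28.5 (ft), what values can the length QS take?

From triangle PQS: |147.1 − 65.6| < QS < 147.1 + 65.6, i.e. 81.5 < QS < 212.7.
From triangle RQS: 53.5 < QS < 110.5.
Both must hold, so QS lies in the intersection.

81.5 < QS < 110.5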